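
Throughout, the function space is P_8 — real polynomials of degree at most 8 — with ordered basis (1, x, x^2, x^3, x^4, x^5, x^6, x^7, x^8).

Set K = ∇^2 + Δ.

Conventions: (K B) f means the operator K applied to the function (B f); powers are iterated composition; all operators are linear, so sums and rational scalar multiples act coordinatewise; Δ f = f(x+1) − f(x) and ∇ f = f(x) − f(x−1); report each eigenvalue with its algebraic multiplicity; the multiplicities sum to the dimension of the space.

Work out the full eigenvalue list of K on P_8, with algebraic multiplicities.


λ = 0 (multiplicity 9)

image of 1: 0
image of x: 1
image of x^2: 2x + 3
image of x^3: 3x^2 + 9x - 5
image of x^4: 4x^3 + 18x^2 - 20x + 15
image of x^5: 5x^4 + 30x^3 - 50x^2 + 75x - 29
image of x^6: 6x^5 + 45x^4 - 100x^3 + 225x^2 - 174x + 63
image of x^7: 7x^6 + 63x^5 - 175x^4 + 525x^3 - 609x^2 + 441x - 125
image of x^8: 8x^7 + 84x^6 - 280x^5 + 1050x^4 - 1624x^3 + 1764x^2 - 1000x + 255
the matrix is upper triangular; its diagonal is (0, 0, 0, 0, 0, 0, 0, 0, 0)
for a triangular matrix the eigenvalues are the diagonal entries, with algebraic multiplicity their repetition count


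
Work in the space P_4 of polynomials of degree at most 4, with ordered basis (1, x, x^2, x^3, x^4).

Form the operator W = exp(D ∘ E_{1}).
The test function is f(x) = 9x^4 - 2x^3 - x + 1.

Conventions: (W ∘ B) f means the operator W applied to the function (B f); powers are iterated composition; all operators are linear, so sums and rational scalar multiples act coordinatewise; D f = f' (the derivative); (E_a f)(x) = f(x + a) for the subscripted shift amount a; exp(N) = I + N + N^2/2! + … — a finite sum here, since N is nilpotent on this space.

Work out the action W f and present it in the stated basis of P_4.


order-1 term: 36x^3 + 102x^2 + 96x + 29
order-2 term: 54x^2 + 210x + 204
order-3 term: 36x + 106
order-4 term: 9
the series for exp(D ∘ E_{1}) f terminates at order 4
exp(D ∘ E_{1}) f = 9x^4 + 34x^3 + 156x^2 + 341x + 349

the result is g(x) = 9x^4 + 34x^3 + 156x^2 + 341x + 349


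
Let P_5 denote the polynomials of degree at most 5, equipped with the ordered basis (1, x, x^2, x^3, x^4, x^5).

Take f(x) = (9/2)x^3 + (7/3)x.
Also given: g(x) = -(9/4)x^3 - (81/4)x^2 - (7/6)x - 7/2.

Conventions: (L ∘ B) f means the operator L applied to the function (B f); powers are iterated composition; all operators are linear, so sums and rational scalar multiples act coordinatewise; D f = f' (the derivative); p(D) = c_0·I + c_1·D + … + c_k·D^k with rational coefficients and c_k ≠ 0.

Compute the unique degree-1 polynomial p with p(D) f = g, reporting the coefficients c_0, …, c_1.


c_0 = -1/2, c_1 = -3/2

D^0 f = (9/2)x^3 + (7/3)x
D^1 f = (27/2)x^2 + 7/3
matching coefficients of g against c_0 f + c_1 Df + … from the top degree down determines the c_i
solution: c_0 = -1/2, c_1 = -3/2


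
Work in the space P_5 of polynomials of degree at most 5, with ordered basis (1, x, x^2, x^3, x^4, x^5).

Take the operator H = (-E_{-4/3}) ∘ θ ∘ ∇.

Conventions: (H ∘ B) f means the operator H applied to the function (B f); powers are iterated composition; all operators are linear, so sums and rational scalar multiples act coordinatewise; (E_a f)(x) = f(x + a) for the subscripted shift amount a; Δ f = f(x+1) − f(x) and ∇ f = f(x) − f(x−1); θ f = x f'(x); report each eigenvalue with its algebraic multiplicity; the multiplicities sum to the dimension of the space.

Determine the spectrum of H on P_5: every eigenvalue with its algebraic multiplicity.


image of 1: 0
image of x: 0
image of x^2: -2x + 8/3
image of x^3: -6x^2 + 19x - 44/3
image of x^4: -12x^3 + 60x^2 - 100x + 496/9
image of x^5: -20x^4 + (410/3)x^3 - (1060/3)x^2 + (11015/27)x - 14300/81
the matrix is upper triangular; its diagonal is (0, 0, 0, 0, 0, 0)
for a triangular matrix the eigenvalues are the diagonal entries, with algebraic multiplicity their repetition count

λ = 0 (multiplicity 6)


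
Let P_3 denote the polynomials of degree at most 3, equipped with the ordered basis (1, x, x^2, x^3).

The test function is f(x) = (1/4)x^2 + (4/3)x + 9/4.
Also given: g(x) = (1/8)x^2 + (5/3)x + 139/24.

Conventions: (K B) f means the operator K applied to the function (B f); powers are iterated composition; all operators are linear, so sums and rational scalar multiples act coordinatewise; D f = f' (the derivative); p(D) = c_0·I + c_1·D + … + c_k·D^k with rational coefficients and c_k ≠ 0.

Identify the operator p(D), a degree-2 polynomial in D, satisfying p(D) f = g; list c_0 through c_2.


p(D) = (1/2)·I + 2·D + 4·D^2, i.e. c_0 = 1/2, c_1 = 2, c_2 = 4

D^0 f = (1/4)x^2 + (4/3)x + 9/4
D^1 f = (1/2)x + 4/3
D^2 f = 1/2
matching coefficients of g against c_0 f + c_1 Df + … from the top degree down determines the c_i
solution: c_0 = 1/2, c_1 = 2, c_2 = 4


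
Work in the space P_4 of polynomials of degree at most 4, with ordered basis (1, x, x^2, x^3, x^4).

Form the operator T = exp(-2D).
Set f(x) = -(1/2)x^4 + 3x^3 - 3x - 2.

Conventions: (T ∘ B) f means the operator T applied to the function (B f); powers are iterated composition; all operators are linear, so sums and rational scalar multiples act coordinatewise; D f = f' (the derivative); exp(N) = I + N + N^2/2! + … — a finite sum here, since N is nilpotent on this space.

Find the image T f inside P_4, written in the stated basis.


order-1 term: 4x^3 - 18x^2 + 6
order-2 term: -12x^2 + 36x
order-3 term: 16x - 24
order-4 term: -8
the series for exp(-2D) f terminates at order 4
exp(-2D) f = -(1/2)x^4 + 7x^3 - 30x^2 + 49x - 28

the result is g(x) = -(1/2)x^4 + 7x^3 - 30x^2 + 49x - 28


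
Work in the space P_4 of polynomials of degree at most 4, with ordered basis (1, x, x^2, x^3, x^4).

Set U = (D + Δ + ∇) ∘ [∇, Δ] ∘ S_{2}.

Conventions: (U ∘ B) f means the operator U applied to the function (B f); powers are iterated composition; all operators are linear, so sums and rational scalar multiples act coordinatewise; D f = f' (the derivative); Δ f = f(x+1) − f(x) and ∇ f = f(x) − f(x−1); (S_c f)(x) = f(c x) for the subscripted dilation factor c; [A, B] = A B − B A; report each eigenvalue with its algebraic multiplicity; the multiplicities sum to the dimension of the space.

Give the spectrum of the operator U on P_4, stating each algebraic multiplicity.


image of 1: 0
image of x: 0
image of x^2: 0
image of x^3: 0
image of x^4: 0
the matrix is upper triangular; its diagonal is (0, 0, 0, 0, 0)
for a triangular matrix the eigenvalues are the diagonal entries, with algebraic multiplicity their repetition count

λ = 0 (multiplicity 5)


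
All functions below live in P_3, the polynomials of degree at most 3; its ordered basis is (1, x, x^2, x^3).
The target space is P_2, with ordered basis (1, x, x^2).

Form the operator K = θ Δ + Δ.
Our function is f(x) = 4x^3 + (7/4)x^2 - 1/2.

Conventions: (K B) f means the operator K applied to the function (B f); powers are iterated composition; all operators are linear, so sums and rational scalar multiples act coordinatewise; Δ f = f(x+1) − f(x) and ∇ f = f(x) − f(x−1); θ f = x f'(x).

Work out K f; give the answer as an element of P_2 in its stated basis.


Δ f = 12x^2 + (31/2)x + 23/4
θ Δ f = 24x^2 + (31/2)x
Δ f = 12x^2 + (31/2)x + 23/4
(θ Δ + Δ) f = 36x^2 + 31x + 23/4

g(x) = 36x^2 + 31x + 23/4


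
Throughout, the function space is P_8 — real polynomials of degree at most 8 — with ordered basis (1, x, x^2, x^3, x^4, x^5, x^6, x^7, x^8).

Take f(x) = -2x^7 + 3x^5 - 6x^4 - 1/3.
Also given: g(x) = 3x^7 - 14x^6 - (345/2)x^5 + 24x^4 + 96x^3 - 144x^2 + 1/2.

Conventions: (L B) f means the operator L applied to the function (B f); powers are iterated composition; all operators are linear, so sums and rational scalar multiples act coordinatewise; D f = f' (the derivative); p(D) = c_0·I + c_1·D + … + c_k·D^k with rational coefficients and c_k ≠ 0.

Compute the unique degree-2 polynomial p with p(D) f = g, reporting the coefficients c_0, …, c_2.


p(D) = -(3/2)·I + D + 2·D^2, i.e. c_0 = -3/2, c_1 = 1, c_2 = 2

D^0 f = -2x^7 + 3x^5 - 6x^4 - 1/3
D^1 f = -14x^6 + 15x^4 - 24x^3
D^2 f = -84x^5 + 60x^3 - 72x^2
matching coefficients of g against c_0 f + c_1 Df + … from the top degree down determines the c_i
solution: c_0 = -3/2, c_1 = 1, c_2 = 2


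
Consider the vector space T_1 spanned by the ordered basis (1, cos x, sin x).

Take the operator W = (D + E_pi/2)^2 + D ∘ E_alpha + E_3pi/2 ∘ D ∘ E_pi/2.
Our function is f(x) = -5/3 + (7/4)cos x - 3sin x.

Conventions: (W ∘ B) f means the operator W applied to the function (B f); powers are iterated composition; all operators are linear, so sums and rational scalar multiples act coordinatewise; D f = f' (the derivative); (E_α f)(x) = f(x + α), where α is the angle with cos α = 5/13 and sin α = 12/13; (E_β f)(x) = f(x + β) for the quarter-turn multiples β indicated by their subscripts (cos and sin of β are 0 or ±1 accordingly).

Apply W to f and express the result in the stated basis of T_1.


D f = -3cos x - (7/4)sin x
E_pi/2 f = -5/3 - 3cos x - (7/4)sin x
(D + E_pi/2) f = -5/3 - 6cos x - (7/2)sin x
D (D + E_pi/2) f = -(7/2)cos x + 6sin x
E_pi/2 (D + E_pi/2) f = -5/3 - (7/2)cos x + 6sin x
(D + E_pi/2) (D + E_pi/2) f = -5/3 - 7cos x + 12sin x
E_alpha f = -5/3 - (109/52)cos x - (36/13)sin x
D E_alpha f = -(36/13)cos x + (109/52)sin x
E_pi/2 f = -5/3 - 3cos x - (7/4)sin x
D E_pi/2 f = -(7/4)cos x + 3sin x
E_3pi/2 (D ∘ E_pi/2) f = -3cos x - (7/4)sin x
((D + E_pi/2)^2 + D ∘ E_alpha + E_3pi/2 ∘ D ∘ E_pi/2) f = -5/3 - (166/13)cos x + (321/26)sin x

the result is g(x) = -5/3 - (166/13)cos x + (321/26)sin x


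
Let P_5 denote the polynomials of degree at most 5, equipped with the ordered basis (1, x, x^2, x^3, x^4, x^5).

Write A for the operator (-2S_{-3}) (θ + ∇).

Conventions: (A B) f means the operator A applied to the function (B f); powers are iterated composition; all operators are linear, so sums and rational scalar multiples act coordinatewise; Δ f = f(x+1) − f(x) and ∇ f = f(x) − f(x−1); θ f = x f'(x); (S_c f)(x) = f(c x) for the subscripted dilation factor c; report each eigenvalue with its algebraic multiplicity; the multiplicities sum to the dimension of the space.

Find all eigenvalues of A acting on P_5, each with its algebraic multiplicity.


λ = -648 (multiplicity 1), λ = -36 (multiplicity 1), λ = 0 (multiplicity 1), λ = 6 (multiplicity 1), λ = 162 (multiplicity 1), λ = 2430 (multiplicity 1)

image of 1: 0
image of x: 6x - 2
image of x^2: -36x^2 + 12x + 2
image of x^3: 162x^3 - 54x^2 - 18x - 2
image of x^4: -648x^4 + 216x^3 + 108x^2 + 24x + 2
image of x^5: 2430x^5 - 810x^4 - 540x^3 - 180x^2 - 30x - 2
the matrix is upper triangular; its diagonal is (0, 6, -36, 162, -648, 2430)
for a triangular matrix the eigenvalues are the diagonal entries, with algebraic multiplicity their repetition count


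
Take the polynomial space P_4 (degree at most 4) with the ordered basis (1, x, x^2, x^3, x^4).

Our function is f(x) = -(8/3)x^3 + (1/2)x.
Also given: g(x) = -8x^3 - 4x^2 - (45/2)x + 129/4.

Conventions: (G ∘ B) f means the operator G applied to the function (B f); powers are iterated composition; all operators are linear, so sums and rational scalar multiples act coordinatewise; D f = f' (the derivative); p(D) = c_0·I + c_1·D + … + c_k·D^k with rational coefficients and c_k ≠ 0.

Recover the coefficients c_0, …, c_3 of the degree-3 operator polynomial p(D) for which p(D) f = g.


p(D) = 3·I + (1/2)·D + (3/2)·D^2 − 2·D^3, i.e. c_0 = 3, c_1 = 1/2, c_2 = 3/2, c_3 = -2

D^0 f = -(8/3)x^3 + (1/2)x
D^1 f = -8x^2 + 1/2
D^2 f = -16x
D^3 f = -16
matching coefficients of g against c_0 f + c_1 Df + … from the top degree down determines the c_i
solution: c_0 = 3, c_1 = 1/2, c_2 = 3/2, c_3 = -2


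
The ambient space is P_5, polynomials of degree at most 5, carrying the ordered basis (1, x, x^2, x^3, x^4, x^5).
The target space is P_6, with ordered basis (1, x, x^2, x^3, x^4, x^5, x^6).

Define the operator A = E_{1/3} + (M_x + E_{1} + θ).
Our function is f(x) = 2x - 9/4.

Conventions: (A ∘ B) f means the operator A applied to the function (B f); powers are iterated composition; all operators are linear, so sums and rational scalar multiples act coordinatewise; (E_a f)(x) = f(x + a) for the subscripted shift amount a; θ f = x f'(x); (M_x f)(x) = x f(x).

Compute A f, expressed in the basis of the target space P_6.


g(x) = 2x^2 + (15/4)x - 11/6

E_{1/3} f = 2x - 19/12
M_x f = 2x^2 - (9/4)x
E_{1} f = 2x - 1/4
θ f = 2x
(M_x + E_{1} + θ) f = 2x^2 + (7/4)x - 1/4
(E_{1/3} + (M_x + E_{1} + θ)) f = 2x^2 + (15/4)x - 11/6


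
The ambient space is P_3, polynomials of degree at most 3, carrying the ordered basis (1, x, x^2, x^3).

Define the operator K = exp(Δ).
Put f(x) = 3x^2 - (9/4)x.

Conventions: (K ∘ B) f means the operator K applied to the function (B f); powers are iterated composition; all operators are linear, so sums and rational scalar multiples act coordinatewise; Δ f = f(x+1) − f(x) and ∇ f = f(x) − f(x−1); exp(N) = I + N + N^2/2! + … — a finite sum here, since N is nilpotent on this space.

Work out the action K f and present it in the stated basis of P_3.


order-1 term: 6x + 3/4
order-2 term: 3
the series for exp(Δ) f terminates at order 2
exp(Δ) f = 3x^2 + (15/4)x + 15/4

g(x) = 3x^2 + (15/4)x + 15/4


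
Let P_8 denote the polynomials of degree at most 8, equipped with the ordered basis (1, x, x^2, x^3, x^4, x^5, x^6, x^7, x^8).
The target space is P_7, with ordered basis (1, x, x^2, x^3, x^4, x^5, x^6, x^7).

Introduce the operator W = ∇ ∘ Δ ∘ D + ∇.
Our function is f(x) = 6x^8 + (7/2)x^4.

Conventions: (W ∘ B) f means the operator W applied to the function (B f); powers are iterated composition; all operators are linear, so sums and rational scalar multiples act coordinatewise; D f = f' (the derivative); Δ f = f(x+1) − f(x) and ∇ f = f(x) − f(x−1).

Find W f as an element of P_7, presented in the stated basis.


g(x) = 48x^7 - 168x^6 + 2352x^5 - 420x^4 + 3710x^3 - 189x^2 + 818x - 19/2

D f = 48x^7 + 14x^3
Δ D f = 336x^6 + 1008x^5 + 1680x^4 + 1680x^3 + 1050x^2 + 378x + 62
∇ Δ D f = 2016x^5 + 3360x^3 + 756x
∇ f = 48x^7 - 168x^6 + 336x^5 - 420x^4 + 350x^3 - 189x^2 + 62x - 19/2
(∇ ∘ Δ ∘ D + ∇) f = 48x^7 - 168x^6 + 2352x^5 - 420x^4 + 3710x^3 - 189x^2 + 818x - 19/2


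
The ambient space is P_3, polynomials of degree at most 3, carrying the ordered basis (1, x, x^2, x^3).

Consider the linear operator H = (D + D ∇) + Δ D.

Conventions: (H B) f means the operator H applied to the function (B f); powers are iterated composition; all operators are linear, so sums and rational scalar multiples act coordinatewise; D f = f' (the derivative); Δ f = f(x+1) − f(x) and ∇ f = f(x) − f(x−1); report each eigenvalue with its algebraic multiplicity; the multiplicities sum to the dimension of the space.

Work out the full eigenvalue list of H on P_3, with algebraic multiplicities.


λ = 0 (multiplicity 4)

image of 1: 0
image of x: 1
image of x^2: 2x + 4
image of x^3: 3x^2 + 12x
the matrix is upper triangular; its diagonal is (0, 0, 0, 0)
for a triangular matrix the eigenvalues are the diagonal entries, with algebraic multiplicity their repetition count


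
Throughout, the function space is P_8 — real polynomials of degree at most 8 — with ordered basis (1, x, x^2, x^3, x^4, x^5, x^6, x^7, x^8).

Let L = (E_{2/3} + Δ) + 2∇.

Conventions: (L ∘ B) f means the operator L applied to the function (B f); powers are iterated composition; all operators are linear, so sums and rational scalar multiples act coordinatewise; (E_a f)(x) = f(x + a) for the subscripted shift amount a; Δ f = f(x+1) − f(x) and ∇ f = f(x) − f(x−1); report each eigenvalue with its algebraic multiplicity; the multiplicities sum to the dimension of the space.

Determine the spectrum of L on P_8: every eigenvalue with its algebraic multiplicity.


image of 1: 1
image of x: x + 11/3
image of x^2: x^2 + (22/3)x - 5/9
image of x^3: x^3 + 11x^2 - (5/3)x + 89/27
image of x^4: x^4 + (44/3)x^3 - (10/3)x^2 + (356/27)x - 65/81
image of x^5: x^5 + (55/3)x^4 - (50/9)x^3 + (890/27)x^2 - (325/81)x + 761/243
image of x^6: x^6 + 22x^5 - (25/3)x^4 + (1780/27)x^3 - (325/27)x^2 + (1522/81)x - 665/729
image of x^7: x^7 + (77/3)x^6 - (35/3)x^5 + (3115/27)x^4 - (2275/81)x^3 + (5327/81)x^2 - (4655/729)x + 6689/2187
image of x^8: x^8 + (88/3)x^7 - (140/9)x^6 + (4984/27)x^5 - (4550/81)x^4 + (42616/243)x^3 - (18620/729)x^2 + (53512/2187)x - 6305/6561
the matrix is upper triangular; its diagonal is (1, 1, 1, 1, 1, 1, 1, 1, 1)
for a triangular matrix the eigenvalues are the diagonal entries, with algebraic multiplicity their repetition count

λ = 1 (multiplicity 9)


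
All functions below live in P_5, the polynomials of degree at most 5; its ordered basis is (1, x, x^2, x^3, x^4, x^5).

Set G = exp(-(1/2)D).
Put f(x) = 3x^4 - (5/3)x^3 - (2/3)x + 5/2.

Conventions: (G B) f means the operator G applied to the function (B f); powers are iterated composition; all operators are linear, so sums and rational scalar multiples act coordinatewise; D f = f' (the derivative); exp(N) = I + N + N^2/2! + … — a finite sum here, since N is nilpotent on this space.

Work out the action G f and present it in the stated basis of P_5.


order-1 term: -6x^3 + (5/2)x^2 + 1/3
order-2 term: (9/2)x^2 - (5/4)x
order-3 term: -(3/2)x + 5/24
order-4 term: 3/16
the series for exp(-(1/2)D) f terminates at order 4
exp(-(1/2)D) f = 3x^4 - (23/3)x^3 + 7x^2 - (41/12)x + 155/48

g(x) = 3x^4 - (23/3)x^3 + 7x^2 - (41/12)x + 155/48


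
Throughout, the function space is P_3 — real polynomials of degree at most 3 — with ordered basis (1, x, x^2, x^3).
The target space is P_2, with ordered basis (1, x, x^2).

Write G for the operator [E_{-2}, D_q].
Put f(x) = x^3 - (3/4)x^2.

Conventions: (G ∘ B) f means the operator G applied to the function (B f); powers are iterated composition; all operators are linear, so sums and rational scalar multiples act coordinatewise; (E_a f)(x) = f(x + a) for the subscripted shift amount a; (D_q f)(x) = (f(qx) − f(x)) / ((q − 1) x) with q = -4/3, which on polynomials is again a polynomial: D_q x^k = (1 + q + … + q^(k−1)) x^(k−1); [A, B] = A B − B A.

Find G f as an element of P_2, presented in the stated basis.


g(x) = -(70/9)x - 175/18

D_q f = (13/9)x^2 + (1/4)x
E_{-2} D_q f = (13/9)x^2 - (199/36)x + 95/18
E_{-2} f = x^3 - (27/4)x^2 + 15x - 11
D_q E_{-2} f = (13/9)x^2 + (9/4)x + 15
[E_{-2}, D_q] f = -(70/9)x - 175/18


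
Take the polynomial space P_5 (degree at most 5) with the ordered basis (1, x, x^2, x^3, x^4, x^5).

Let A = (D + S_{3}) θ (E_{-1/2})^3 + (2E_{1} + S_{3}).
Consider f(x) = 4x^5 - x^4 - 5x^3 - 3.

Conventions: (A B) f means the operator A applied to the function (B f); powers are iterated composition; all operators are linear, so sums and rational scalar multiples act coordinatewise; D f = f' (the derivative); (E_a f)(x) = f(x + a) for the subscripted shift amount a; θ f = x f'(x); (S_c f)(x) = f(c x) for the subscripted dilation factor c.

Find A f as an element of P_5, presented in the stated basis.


E_{-1/2} f = 4x^5 - 11x^4 + 7x^3 + x^2 - 2x - 41/16
E_{-1/2} E_{-1/2} f = 4x^5 - 21x^4 + 39x^3 - 31x^2 + 9x - 3
E_{-1/2} E_{-1/2} E_{-1/2} f = 4x^5 - 31x^4 + 91x^3 - 126x^2 + 81x - 345/16
θ (E_{-1/2})^3 f = 20x^5 - 124x^4 + 273x^3 - 252x^2 + 81x
D θ (E_{-1/2})^3 f = 100x^4 - 496x^3 + 819x^2 - 504x + 81
S_{3} θ (E_{-1/2})^3 f = 4860x^5 - 10044x^4 + 7371x^3 - 2268x^2 + 243x
(D + S_{3}) θ (E_{-1/2})^3 f = 4860x^5 - 9944x^4 + 6875x^3 - 1449x^2 - 261x + 81
E_{1} f = 4x^5 + 19x^4 + 31x^3 + 19x^2 + x - 5
(2E_{1}) f = 8x^5 + 38x^4 + 62x^3 + 38x^2 + 2x - 10
S_{3} f = 972x^5 - 81x^4 - 135x^3 - 3
(2E_{1} + S_{3}) f = 980x^5 - 43x^4 - 73x^3 + 38x^2 + 2x - 13
((D + S_{3}) θ (E_{-1/2})^3 + (2E_{1} + S_{3})) f = 5840x^5 - 9987x^4 + 6802x^3 - 1411x^2 - 259x + 68

the result is g(x) = 5840x^5 - 9987x^4 + 6802x^3 - 1411x^2 - 259x + 68


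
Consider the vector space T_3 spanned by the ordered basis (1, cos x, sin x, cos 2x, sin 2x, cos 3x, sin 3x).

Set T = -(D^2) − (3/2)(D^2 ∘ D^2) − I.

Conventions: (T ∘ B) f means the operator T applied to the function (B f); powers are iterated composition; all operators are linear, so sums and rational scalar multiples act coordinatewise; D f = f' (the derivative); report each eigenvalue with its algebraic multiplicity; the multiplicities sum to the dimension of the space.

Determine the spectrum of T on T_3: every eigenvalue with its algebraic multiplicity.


λ = -227/2 (multiplicity 2), λ = -21 (multiplicity 2), λ = -3/2 (multiplicity 2), λ = -1 (multiplicity 1)

image of 1: -1
image of cos x: -(3/2)cos x
image of sin x: -(3/2)sin x
image of cos 2x: -21cos 2x
image of sin 2x: -21sin 2x
image of cos 3x: -(227/2)cos 3x
image of sin 3x: -(227/2)sin 3x
the matrix is diagonal; its diagonal is (-1, -3/2, -3/2, -21, -21, -227/2, -227/2)
for a triangular matrix the eigenvalues are the diagonal entries, with algebraic multiplicity their repetition count


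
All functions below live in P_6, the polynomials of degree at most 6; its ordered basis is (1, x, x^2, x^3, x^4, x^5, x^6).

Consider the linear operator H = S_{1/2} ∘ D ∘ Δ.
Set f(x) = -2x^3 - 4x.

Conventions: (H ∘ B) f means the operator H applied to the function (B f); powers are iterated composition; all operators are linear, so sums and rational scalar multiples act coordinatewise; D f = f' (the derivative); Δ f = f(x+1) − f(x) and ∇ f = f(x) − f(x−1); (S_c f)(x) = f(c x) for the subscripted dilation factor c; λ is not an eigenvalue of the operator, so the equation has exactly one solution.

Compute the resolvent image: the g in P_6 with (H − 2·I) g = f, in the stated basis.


the image equals g(x) = x^3 + (7/2)x + 3/2

write g with unknown coordinates in the stated basis and equate coefficients in (H − 2·I) g = f
solving from the highest basis element down gives g = x^3 + (7/2)x + 3/2
check: H g = 3x + 3
so H g − 2·g = -2x^3 - 4x = f ✓


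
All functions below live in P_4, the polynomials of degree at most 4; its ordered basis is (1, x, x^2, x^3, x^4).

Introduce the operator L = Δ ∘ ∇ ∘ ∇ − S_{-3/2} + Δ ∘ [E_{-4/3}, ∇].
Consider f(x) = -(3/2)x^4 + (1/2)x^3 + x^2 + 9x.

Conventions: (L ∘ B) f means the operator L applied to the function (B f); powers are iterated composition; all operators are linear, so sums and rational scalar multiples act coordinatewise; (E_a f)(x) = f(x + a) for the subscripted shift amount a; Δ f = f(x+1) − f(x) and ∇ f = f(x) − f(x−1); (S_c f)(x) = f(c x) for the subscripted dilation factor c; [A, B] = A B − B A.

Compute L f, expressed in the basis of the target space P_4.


∇ f = -6x^3 + (21/2)x^2 - (11/2)x + 10
∇ ∇ f = -18x^2 + 39x - 22
Δ ∇ ∇ f = -36x + 21
S_{-3/2} f = -(243/32)x^4 - (27/16)x^3 + (9/4)x^2 - (27/2)x
(-S_{-3/2}) f = (243/32)x^4 + (27/16)x^3 - (9/4)x^2 + (27/2)x
∇ f = -6x^3 + (21/2)x^2 - (11/2)x + 10
E_{-4/3} ∇ f = -6x^3 + (69/2)x^2 - (131/2)x + 452/9
E_{-4/3} f = -(3/2)x^4 + (17/2)x^3 - 17x^2 + (209/9)x - 436/27
∇ E_{-4/3} f = -6x^3 + (69/2)x^2 - (131/2)x + 452/9
[E_{-4/3}, ∇] f = 0
Δ [E_{-4/3}, ∇] f = 0
(Δ ∘ ∇ ∘ ∇ − S_{-3/2} + Δ ∘ [E_{-4/3}, ∇]) f = (243/32)x^4 + (27/16)x^3 - (9/4)x^2 - (45/2)x + 21

the image equals g(x) = (243/32)x^4 + (27/16)x^3 - (9/4)x^2 - (45/2)x + 21


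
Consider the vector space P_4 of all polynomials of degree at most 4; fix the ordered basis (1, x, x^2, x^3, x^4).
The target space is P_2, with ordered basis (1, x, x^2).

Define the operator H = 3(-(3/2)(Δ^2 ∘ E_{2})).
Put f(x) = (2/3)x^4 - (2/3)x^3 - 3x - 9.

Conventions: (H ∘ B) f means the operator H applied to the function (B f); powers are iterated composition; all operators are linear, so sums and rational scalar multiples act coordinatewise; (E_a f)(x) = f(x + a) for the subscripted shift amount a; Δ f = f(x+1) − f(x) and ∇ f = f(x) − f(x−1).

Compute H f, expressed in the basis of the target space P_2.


E_{2} f = (2/3)x^4 + (14/3)x^3 + 12x^2 + (31/3)x - 29/3
Δ E_{2} f = (8/3)x^3 + 18x^2 + (122/3)x + 83/3
Δ Δ E_{2} f = 8x^2 + 44x + 184/3
(-(3/2)(Δ^2 ∘ E_{2})) f = -12x^2 - 66x - 92
(3(-(3/2)(Δ^2 ∘ E_{2}))) f = -36x^2 - 198x - 276

g(x) = -36x^2 - 198x - 276


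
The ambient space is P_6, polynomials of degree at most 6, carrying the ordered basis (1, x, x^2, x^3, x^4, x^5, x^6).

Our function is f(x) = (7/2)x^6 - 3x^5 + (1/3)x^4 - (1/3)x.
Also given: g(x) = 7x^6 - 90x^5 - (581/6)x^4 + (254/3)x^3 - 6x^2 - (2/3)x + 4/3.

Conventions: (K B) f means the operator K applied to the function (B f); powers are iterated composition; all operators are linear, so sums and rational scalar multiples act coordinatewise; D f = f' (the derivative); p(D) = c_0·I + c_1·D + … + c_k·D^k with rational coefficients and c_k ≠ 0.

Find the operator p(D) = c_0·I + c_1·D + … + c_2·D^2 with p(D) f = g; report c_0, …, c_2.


p(D) = 2·I − 4·D − (3/2)·D^2, i.e. c_0 = 2, c_1 = -4, c_2 = -3/2

D^0 f = (7/2)x^6 - 3x^5 + (1/3)x^4 - (1/3)x
D^1 f = 21x^5 - 15x^4 + (4/3)x^3 - 1/3
D^2 f = 105x^4 - 60x^3 + 4x^2
matching coefficients of g against c_0 f + c_1 Df + … from the top degree down determines the c_i
solution: c_0 = 2, c_1 = -4, c_2 = -3/2


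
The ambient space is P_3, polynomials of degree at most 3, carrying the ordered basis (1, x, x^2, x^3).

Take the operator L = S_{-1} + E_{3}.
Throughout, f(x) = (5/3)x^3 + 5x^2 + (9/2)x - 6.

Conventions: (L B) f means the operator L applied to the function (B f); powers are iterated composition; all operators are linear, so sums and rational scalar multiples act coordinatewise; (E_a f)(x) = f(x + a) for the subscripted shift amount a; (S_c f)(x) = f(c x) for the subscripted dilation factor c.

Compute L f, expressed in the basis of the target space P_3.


g(x) = 25x^2 + 75x + 183/2

S_{-1} f = -(5/3)x^3 + 5x^2 - (9/2)x - 6
E_{3} f = (5/3)x^3 + 20x^2 + (159/2)x + 195/2
(S_{-1} + E_{3}) f = 25x^2 + 75x + 183/2


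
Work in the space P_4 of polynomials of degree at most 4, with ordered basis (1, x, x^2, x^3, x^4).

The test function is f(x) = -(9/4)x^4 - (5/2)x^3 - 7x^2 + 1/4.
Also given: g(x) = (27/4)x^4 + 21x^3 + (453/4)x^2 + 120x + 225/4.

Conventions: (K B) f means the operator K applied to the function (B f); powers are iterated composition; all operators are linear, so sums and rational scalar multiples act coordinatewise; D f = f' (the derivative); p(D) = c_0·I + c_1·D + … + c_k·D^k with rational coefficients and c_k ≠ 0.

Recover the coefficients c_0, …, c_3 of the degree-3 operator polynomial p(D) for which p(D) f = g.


D^0 f = -(9/4)x^4 - (5/2)x^3 - 7x^2 + 1/4
D^1 f = -9x^3 - (15/2)x^2 - 14x
D^2 f = -27x^2 - 15x - 14
D^3 f = -54x - 15
matching coefficients of g against c_0 f + c_1 Df + … from the top degree down determines the c_i
solution: c_0 = -3, c_1 = -3/2, c_2 = -3, c_3 = -1

c_0 = -3, c_1 = -3/2, c_2 = -3, c_3 = -1


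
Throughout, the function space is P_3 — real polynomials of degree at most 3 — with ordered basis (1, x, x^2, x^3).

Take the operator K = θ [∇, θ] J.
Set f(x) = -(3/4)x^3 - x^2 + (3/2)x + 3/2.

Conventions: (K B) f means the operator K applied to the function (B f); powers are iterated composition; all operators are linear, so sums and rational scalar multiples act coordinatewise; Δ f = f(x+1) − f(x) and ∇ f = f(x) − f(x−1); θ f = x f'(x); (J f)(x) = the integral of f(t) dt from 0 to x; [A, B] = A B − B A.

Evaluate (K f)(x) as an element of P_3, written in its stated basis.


J f = -(3/16)x^4 - (1/3)x^3 + (3/4)x^2 + (3/2)x
θ J f = -(3/4)x^4 - x^3 + (3/2)x^2 + (3/2)x
∇ θ J f = -3x^3 + (3/2)x^2 + 3x - 1/4
∇ J f = -(3/4)x^3 + (1/8)x^2 + (7/4)x + 29/48
θ ∇ J f = -(9/4)x^3 + (1/4)x^2 + (7/4)x
[∇, θ] J f = -(3/4)x^3 + (5/4)x^2 + (5/4)x - 1/4
θ [∇, θ] J f = -(9/4)x^3 + (5/2)x^2 + (5/4)x

the result is g(x) = -(9/4)x^3 + (5/2)x^2 + (5/4)x


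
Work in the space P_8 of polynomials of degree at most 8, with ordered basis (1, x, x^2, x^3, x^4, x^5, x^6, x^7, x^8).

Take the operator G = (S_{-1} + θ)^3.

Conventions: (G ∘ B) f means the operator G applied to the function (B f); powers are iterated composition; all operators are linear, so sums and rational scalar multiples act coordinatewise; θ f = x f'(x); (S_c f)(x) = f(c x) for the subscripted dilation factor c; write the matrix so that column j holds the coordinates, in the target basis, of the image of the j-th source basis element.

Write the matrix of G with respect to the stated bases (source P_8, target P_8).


the matrix is [[1, 0, 0, 0, 0, 0, 0, 0, 0]; [0, 0, 0, 0, 0, 0, 0, 0, 0]; [0, 0, 27, 0, 0, 0, 0, 0, 0]; [0, 0, 0, 8, 0, 0, 0, 0, 0]; [0, 0, 0, 0, 125, 0, 0, 0, 0]; [0, 0, 0, 0, 0, 64, 0, 0, 0]; [0, 0, 0, 0, 0, 0, 343, 0, 0]; [0, 0, 0, 0, 0, 0, 0, 216, 0]; [0, 0, 0, 0, 0, 0, 0, 0, 729]] (rows listed top to bottom)

image of 1: 1
image of x: 0
image of x^2: 27x^2
image of x^3: 8x^3
image of x^4: 125x^4
image of x^5: 64x^5
image of x^6: 343x^6
image of x^7: 216x^7
image of x^8: 729x^8
each image's coordinates form column j of the matrix


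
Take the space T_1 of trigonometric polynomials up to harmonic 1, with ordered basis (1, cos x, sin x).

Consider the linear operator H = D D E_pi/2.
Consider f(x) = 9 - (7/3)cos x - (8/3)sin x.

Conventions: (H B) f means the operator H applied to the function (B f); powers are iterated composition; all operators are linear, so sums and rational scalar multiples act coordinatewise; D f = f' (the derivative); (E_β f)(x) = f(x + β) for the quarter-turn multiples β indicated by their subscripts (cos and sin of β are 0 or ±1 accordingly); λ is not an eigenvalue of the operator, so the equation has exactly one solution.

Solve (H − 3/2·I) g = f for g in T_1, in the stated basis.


g(x) = -6 + (10/39)cos x + (76/39)sin x

write g with unknown coordinates in the stated basis and equate coefficients in (H − 3/2·I) g = f
solving from the highest basis element down gives g = -6 + (10/39)cos x + (76/39)sin x
check: H g = -(76/39)cos x + (10/39)sin x
so H g − 3/2·g = 9 - (7/3)cos x - (8/3)sin x = f ✓


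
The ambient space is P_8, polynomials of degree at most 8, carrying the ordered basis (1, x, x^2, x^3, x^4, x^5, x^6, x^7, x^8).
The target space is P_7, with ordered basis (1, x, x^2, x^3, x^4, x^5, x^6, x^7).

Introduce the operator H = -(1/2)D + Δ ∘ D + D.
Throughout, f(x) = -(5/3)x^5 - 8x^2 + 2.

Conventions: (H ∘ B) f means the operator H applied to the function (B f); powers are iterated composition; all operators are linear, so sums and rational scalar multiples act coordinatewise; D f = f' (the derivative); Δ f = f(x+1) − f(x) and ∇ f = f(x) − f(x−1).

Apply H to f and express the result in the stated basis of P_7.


D f = -(25/3)x^4 - 16x
(-(1/2)D) f = (25/6)x^4 + 8x
D f = -(25/3)x^4 - 16x
Δ D f = -(100/3)x^3 - 50x^2 - (100/3)x - 73/3
D f = -(25/3)x^4 - 16x
(-(1/2)D + Δ ∘ D + D) f = -(25/6)x^4 - (100/3)x^3 - 50x^2 - (124/3)x - 73/3

the result is g(x) = -(25/6)x^4 - (100/3)x^3 - 50x^2 - (124/3)x - 73/3


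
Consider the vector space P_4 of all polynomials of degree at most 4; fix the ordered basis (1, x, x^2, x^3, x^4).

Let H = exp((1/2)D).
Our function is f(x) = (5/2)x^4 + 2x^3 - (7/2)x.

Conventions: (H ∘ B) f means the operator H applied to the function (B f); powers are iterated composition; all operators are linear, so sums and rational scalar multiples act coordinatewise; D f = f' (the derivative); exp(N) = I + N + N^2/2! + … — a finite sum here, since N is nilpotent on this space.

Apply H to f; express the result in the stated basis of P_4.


order-1 term: 5x^3 + 3x^2 - 7/4
order-2 term: (15/4)x^2 + (3/2)x
order-3 term: (5/4)x + 1/4
order-4 term: 5/32
the series for exp((1/2)D) f terminates at order 4
exp((1/2)D) f = (5/2)x^4 + 7x^3 + (27/4)x^2 - (3/4)x - 43/32

g(x) = (5/2)x^4 + 7x^3 + (27/4)x^2 - (3/4)x - 43/32


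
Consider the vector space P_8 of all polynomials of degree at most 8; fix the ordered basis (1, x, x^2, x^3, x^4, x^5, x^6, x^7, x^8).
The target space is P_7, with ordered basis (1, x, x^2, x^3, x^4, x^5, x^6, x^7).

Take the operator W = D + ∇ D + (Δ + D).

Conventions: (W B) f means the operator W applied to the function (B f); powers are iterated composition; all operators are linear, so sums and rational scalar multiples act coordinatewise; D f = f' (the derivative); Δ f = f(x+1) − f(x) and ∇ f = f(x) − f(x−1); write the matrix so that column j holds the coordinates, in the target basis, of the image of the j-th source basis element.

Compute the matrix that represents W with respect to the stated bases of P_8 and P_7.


the matrix is [[0, 3, 3, -2, 5, -4, 7, -6, 9]; [0, 0, 6, 9, -8, 25, -24, 49, -48]; [0, 0, 0, 9, 18, -20, 75, -84, 196]; [0, 0, 0, 0, 12, 30, -40, 175, -224]; [0, 0, 0, 0, 0, 15, 45, -70, 350]; [0, 0, 0, 0, 0, 0, 18, 63, -112]; [0, 0, 0, 0, 0, 0, 0, 21, 84]; [0, 0, 0, 0, 0, 0, 0, 0, 24]] (rows listed top to bottom)

image of 1: 0
image of x: 3
image of x^2: 6x + 3
image of x^3: 9x^2 + 9x - 2
image of x^4: 12x^3 + 18x^2 - 8x + 5
image of x^5: 15x^4 + 30x^3 - 20x^2 + 25x - 4
image of x^6: 18x^5 + 45x^4 - 40x^3 + 75x^2 - 24x + 7
image of x^7: 21x^6 + 63x^5 - 70x^4 + 175x^3 - 84x^2 + 49x - 6
image of x^8: 24x^7 + 84x^6 - 112x^5 + 350x^4 - 224x^3 + 196x^2 - 48x + 9
each image's coordinates form column j of the matrix


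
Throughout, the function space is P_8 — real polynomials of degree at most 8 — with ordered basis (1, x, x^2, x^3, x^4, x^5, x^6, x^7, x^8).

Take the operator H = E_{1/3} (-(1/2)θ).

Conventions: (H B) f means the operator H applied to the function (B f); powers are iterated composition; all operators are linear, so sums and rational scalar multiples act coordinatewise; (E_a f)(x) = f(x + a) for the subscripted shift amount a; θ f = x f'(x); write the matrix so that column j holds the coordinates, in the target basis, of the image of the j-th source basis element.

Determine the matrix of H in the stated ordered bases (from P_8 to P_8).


the matrix is [[0, -1/6, -1/9, -1/18, -2/81, -5/486, -1/243, -7/4374, -4/6561]; [0, -1/2, -2/3, -1/2, -8/27, -25/162, -2/27, -49/1458, -32/2187]; [0, 0, -1, -3/2, -4/3, -25/27, -5/9, -49/162, -112/729]; [0, 0, 0, -3/2, -8/3, -25/9, -20/9, -245/162, -224/243]; [0, 0, 0, 0, -2, -25/6, -5, -245/54, -280/81]; [0, 0, 0, 0, 0, -5/2, -6, -49/6, -224/27]; [0, 0, 0, 0, 0, 0, -3, -49/6, -112/9]; [0, 0, 0, 0, 0, 0, 0, -7/2, -32/3]; [0, 0, 0, 0, 0, 0, 0, 0, -4]] (rows listed top to bottom)

image of 1: 0
image of x: -(1/2)x - 1/6
image of x^2: -x^2 - (2/3)x - 1/9
image of x^3: -(3/2)x^3 - (3/2)x^2 - (1/2)x - 1/18
image of x^4: -2x^4 - (8/3)x^3 - (4/3)x^2 - (8/27)x - 2/81
image of x^5: -(5/2)x^5 - (25/6)x^4 - (25/9)x^3 - (25/27)x^2 - (25/162)x - 5/486
image of x^6: -3x^6 - 6x^5 - 5x^4 - (20/9)x^3 - (5/9)x^2 - (2/27)x - 1/243
image of x^7: -(7/2)x^7 - (49/6)x^6 - (49/6)x^5 - (245/54)x^4 - (245/162)x^3 - (49/162)x^2 - (49/1458)x - 7/4374
image of x^8: -4x^8 - (32/3)x^7 - (112/9)x^6 - (224/27)x^5 - (280/81)x^4 - (224/243)x^3 - (112/729)x^2 - (32/2187)x - 4/6561
each image's coordinates form column j of the matrix


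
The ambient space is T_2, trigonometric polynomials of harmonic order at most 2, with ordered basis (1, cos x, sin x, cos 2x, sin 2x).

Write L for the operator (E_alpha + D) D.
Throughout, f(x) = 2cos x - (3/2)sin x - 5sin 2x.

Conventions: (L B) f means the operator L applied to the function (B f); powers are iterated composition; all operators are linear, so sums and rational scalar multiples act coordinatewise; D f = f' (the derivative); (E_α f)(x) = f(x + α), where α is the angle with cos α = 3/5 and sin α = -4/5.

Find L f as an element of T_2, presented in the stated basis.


D f = -(3/2)cos x - 2sin x - 10cos 2x
E_alpha D f = (7/10)cos x - (12/5)sin x + (14/5)cos 2x - (48/5)sin 2x
D D f = -2cos x + (3/2)sin x + 20sin 2x
(E_alpha + D) D f = -(13/10)cos x - (9/10)sin x + (14/5)cos 2x + (52/5)sin 2x

the image equals g(x) = -(13/10)cos x - (9/10)sin x + (14/5)cos 2x + (52/5)sin 2x


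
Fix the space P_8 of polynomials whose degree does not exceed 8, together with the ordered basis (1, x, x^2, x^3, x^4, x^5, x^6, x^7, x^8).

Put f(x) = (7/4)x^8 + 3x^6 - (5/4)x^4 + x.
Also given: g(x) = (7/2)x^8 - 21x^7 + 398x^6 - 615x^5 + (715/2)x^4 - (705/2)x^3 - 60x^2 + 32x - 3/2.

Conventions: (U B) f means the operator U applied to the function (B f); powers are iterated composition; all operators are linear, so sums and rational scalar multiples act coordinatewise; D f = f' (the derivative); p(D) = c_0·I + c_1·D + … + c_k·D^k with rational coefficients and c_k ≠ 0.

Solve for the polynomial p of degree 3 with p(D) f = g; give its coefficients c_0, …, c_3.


c_0 = 2, c_1 = -3/2, c_2 = 4, c_3 = -1

D^0 f = (7/4)x^8 + 3x^6 - (5/4)x^4 + x
D^1 f = 14x^7 + 18x^5 - 5x^3 + 1
D^2 f = 98x^6 + 90x^4 - 15x^2
D^3 f = 588x^5 + 360x^3 - 30x
matching coefficients of g against c_0 f + c_1 Df + … from the top degree down determines the c_i
solution: c_0 = 2, c_1 = -3/2, c_2 = 4, c_3 = -1


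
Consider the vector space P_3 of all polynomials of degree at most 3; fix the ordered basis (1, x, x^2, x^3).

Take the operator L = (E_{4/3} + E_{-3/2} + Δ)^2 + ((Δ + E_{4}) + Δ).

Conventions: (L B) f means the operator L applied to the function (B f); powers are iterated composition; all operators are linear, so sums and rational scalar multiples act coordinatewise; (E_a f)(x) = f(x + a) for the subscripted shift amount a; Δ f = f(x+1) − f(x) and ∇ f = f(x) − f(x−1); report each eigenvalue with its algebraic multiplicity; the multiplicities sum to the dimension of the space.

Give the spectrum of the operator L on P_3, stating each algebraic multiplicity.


image of 1: 5
image of x: 5x + 28/3
image of x^2: 5x^2 + (56/3)x + 79/2
image of x^3: 5x^3 + 28x^2 + (237/2)x + 9841/108
the matrix is upper triangular; its diagonal is (5, 5, 5, 5)
for a triangular matrix the eigenvalues are the diagonal entries, with algebraic multiplicity their repetition count

λ = 5 (multiplicity 4)


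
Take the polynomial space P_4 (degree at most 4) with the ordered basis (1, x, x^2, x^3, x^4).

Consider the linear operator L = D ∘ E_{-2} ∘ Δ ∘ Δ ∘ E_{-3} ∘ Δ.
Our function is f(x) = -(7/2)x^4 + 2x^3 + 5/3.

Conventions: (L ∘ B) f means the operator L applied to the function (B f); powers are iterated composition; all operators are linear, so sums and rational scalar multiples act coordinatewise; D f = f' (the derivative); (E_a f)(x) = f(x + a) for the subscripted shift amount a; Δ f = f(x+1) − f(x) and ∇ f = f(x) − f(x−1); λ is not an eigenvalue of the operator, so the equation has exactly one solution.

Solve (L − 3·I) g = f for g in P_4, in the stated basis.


write g with unknown coordinates in the stated basis and equate coefficients in (L − 3·I) g = f
solving from the highest basis element down gives g = (7/6)x^4 - (2/3)x^3 + 79/9
check: L g = 28
so L g − 3·g = -(7/2)x^4 + 2x^3 + 5/3 = f ✓

the result is g(x) = (7/6)x^4 - (2/3)x^3 + 79/9


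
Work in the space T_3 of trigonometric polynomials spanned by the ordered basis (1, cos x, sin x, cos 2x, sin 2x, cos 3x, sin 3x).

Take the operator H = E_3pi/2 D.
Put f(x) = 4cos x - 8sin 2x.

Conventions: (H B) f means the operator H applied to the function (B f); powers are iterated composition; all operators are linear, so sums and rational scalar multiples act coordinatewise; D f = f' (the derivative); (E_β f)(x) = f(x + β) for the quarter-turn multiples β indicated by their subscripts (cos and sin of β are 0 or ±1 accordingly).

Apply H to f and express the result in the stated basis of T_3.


g(x) = 4cos x + 16cos 2x

D f = -4sin x - 16cos 2x
E_3pi/2 D f = 4cos x + 16cos 2x


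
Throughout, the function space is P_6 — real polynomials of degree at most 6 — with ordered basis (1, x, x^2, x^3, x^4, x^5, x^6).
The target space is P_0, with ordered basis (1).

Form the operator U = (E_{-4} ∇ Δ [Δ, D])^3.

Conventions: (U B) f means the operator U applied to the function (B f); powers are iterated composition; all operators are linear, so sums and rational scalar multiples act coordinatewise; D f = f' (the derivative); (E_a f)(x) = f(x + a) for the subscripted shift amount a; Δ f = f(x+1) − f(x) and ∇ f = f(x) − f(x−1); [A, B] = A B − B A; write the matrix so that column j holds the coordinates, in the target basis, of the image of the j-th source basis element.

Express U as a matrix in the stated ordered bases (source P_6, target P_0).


image of 1: 0
image of x: 0
image of x^2: 0
image of x^3: 0
image of x^4: 0
image of x^5: 0
image of x^6: 0
each image's coordinates form column j of the matrix

the matrix is [[0, 0, 0, 0, 0, 0, 0]] (rows listed top to bottom)
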